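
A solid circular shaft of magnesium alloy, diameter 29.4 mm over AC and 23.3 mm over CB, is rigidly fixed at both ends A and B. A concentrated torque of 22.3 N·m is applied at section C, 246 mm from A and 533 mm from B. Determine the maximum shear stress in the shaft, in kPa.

Compatibility: T_A·a/J_AC = T_B·b/J_CB with T_A + T_B = T₀.
J_AC = 7.33×10^-8 m⁴, J_CB = 2.89×10^-8 m⁴, so T_A = T₀·(J_AC/a)/((J_AC/a)+(J_CB/b)) = 18.87 N·m, T_B = 3.435 N·m.
τ in each portion: τ_AC = 3.78×10^6 Pa, τ_CB = 1.38×10^6 Pa; maximum is in AC.
τ_max = T_AC·r/J = 18.87·0.0147/7.33×10^-8 = 3.781×10^6 Pa.

3780 kPa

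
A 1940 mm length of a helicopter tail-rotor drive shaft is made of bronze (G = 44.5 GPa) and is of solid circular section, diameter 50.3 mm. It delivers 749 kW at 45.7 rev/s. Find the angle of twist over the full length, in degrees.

10.4°

ω = 2π·45.7 = 287.1 rad/s, so T = P/ω = 749×10³ / 287.1 = 2608 N·m.
J = πd⁴/32 = π(0.0503)⁴/32 = 6.285×10^-7 m⁴.
θ = T·L/(G·J) = 2608 × 1.94 / (44.5×10⁹ × 6.285×10^-7) = 0.1809 rad.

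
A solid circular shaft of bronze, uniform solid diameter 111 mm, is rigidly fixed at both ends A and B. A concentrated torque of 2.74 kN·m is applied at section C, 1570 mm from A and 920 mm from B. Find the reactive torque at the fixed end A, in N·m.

With uniform GJ and both ends fixed, compatibility θ_AC = θ_CB gives T_A·a = T_B·b, together with T_A + T_B = T₀.
T_A = T₀·b/(a+b) = 2740·920/2490 = 1012 N·m; T_B = 1728 N·m.

1010 N·m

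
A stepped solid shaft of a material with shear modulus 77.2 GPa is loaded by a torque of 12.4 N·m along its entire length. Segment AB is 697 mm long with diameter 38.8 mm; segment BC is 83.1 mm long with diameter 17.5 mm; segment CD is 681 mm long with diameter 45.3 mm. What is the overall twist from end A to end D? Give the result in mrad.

J_AB = π(0.0388)⁴/32 = 2.22×10^-7 m⁴; J_BC = π(0.0175)⁴/32 = 9.21×10^-9 m⁴; J_CD = π(0.0453)⁴/32 = 4.13×10^-7 m⁴.
θ = (T/G)·Σ L_i/J_i = (12.40/77.2×10⁹)·(0.697/2.22×10^-7 + 0.0831/9.21×10^-9 + 0.681/4.13×10^-7) = 2.217×10^-3 rad.

2.22 mrad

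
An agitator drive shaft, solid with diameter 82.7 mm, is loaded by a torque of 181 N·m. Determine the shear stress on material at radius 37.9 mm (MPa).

J = πd⁴/32 = π(0.0827)⁴/32 = 4.592×10^-6 m⁴.
Shear stress varies linearly with radius: τ = T·r/J = 181.0 × 0.0379 / 4.592×10^-6 = 1.494×10^6 Pa.

1.49 MPa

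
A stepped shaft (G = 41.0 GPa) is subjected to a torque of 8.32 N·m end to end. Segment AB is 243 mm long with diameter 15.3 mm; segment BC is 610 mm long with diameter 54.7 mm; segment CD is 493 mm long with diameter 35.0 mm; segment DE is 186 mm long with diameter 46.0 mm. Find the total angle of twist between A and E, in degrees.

J_AB = π(0.0153)⁴/32 = 5.38×10^-9 m⁴; J_BC = π(0.0547)⁴/32 = 8.79×10^-7 m⁴; J_CD = π(0.0350)⁴/32 = 1.47×10^-7 m⁴; J_DE = π(0.0460)⁴/32 = 4.40×10^-7 m⁴.
θ = (T/G)·Σ L_i/J_i = (8.320/41.0×10⁹)·(0.243/5.38×10^-9 + 0.610/8.79×10^-7 + 0.493/1.47×10^-7 + 0.186/4.40×10^-7) = 0.01007 rad.

0.577°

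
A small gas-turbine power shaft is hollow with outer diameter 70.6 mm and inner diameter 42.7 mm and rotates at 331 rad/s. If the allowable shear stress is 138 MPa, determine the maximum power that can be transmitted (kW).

2730 kW

J = π(d_o⁴ − d_i⁴)/32 = π(0.0706⁴ − 0.0427⁴)/32 = 2.113×10^-6 m⁴.
T_max = τ_allow·J/r = 1.38×10^8 × 2.113×10^-6 / 0.0353 = 8259 N·m.
ω = 331 rad/s, so P_max = T_max·ω = 2.734×10^6 W.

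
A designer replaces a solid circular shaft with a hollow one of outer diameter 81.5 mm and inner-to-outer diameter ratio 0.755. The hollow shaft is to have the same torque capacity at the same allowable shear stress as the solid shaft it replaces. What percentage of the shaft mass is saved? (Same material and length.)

Equal τ_max and T ⇒ the solid shaft needs d_s³ = d_o³(1−k⁴), so d_s = 81.5·(1−0.755⁴)^(1/3) = 71.49 mm.
Area ratio A_h/A_s = d_o²(1−k²)/d_s² = (1−k²)/(1−k⁴)^(2/3) = 0.5587.
Mass saving = 1 − 0.5587 = 44.1 %.

44.1 %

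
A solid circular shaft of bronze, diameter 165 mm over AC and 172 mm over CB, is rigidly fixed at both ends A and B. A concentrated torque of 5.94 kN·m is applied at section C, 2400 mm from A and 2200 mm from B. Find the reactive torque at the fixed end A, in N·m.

2600 N·m

Compatibility: T_A·a/J_AC = T_B·b/J_CB with T_A + T_B = T₀.
J_AC = 7.28×10^-5 m⁴, J_CB = 8.59×10^-5 m⁴, so T_A = T₀·(J_AC/a)/((J_AC/a)+(J_CB/b)) = 2596 N·m, T_B = 3344 N·m.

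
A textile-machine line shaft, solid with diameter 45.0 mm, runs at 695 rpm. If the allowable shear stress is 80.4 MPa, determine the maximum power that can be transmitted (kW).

105 kW

J = πd⁴/32 = π(0.0450)⁴/32 = 4.026×10^-7 m⁴.
T_max = τ_allow·J/r = 8.04×10^7 × 4.026×10^-7 / 0.0225 = 1439 N·m.
ω = 2π·695/60 = 72.78 rad/s, so P_max = T_max·ω = 1.047×10^5 W.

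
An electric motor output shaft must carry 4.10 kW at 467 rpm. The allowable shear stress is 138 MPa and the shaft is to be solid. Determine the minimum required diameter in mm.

14.6 mm

ω = 2π·467/60 = 48.90 rad/s, so T = P/ω = 4.10×10³ / 48.90 = 83.84 N·m.
For a solid shaft τ_max = 16T/(πd³), so d = (16T/(π τ_allow))^(1/3) = (16·83.84/(π·1.38×10^8))^(1/3) = 0.01457 m.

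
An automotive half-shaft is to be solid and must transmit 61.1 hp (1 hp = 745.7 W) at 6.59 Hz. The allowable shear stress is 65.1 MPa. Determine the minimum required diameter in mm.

44.2 mm

ω = 2π·6.59 = 41.41 rad/s, so T = P/ω = 61.1×745.7 / 41.41 = 1100 N·m.
For a solid shaft τ_max = 16T/(πd³), so d = (16T/(π τ_allow))^(1/3) = (16·1100/(π·6.51×10^7))^(1/3) = 0.04415 m.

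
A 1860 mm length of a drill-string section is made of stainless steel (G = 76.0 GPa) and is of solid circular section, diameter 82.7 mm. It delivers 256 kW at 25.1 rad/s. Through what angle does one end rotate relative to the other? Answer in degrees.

ω = 25.1 rad/s, so T = P/ω = 256×10³ / 25.10 = 10200 N·m.
J = πd⁴/32 = π(0.0827)⁴/32 = 4.592×10^-6 m⁴.
θ = T·L/(G·J) = 10200 × 1.86 / (76.0×10⁹ × 4.592×10^-6) = 0.05436 rad.

3.11°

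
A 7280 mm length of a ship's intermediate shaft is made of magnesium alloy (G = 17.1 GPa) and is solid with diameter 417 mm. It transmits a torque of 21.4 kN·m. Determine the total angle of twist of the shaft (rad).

0.00307 rad

J = πd⁴/32 = π(0.417)⁴/32 = 2.969×10^-3 m⁴.
θ = T·L/(G·J) = 21400 × 7.28 / (17.1×10⁹ × 2.969×10^-3) = 3.069×10^-3 rad.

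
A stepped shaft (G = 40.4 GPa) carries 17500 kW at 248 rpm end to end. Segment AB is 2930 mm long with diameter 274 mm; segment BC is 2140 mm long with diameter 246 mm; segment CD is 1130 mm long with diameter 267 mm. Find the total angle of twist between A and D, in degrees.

ω = 2π·248/60 = 25.97 rad/s, so T = P/ω = 17500×10³ / 25.97 = 673800 N·m.
J_AB = π(0.274)⁴/32 = 5.53×10^-4 m⁴; J_BC = π(0.246)⁴/32 = 3.60×10^-4 m⁴; J_CD = π(0.267)⁴/32 = 4.99×10^-4 m⁴.
θ = (T/G)·Σ L_i/J_i = (673800/40.4×10⁹)·(2.93/5.53×10^-4 + 2.14/3.60×10^-4 + 1.13/4.99×10^-4) = 0.2254 rad.

12.9°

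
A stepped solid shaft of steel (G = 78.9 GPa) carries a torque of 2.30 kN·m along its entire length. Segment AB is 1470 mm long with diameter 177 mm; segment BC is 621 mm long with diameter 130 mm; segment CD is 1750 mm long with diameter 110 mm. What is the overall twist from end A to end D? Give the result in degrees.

0.266°

J_AB = π(0.177)⁴/32 = 9.64×10^-5 m⁴; J_BC = π(0.130)⁴/32 = 2.80×10^-5 m⁴; J_CD = π(0.110)⁴/32 = 1.44×10^-5 m⁴.
θ = (T/G)·Σ L_i/J_i = (2300/78.9×10⁹)·(1.47/9.64×10^-5 + 0.621/2.80×10^-5 + 1.75/1.44×10^-5) = 4.639×10^-3 rad.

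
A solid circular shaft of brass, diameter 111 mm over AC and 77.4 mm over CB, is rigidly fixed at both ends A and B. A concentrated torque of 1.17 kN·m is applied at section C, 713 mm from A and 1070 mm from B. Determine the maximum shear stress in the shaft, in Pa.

3.76e6 Pa

Compatibility: T_A·a/J_AC = T_B·b/J_CB with T_A + T_B = T₀.
J_AC = 1.49×10^-5 m⁴, J_CB = 3.52×10^-6 m⁴, so T_A = T₀·(J_AC/a)/((J_AC/a)+(J_CB/b)) = 1011 N·m, T_B = 159.2 N·m.
τ in each portion: τ_AC = 3.76×10^6 Pa, τ_CB = 1.75×10^6 Pa; maximum is in AC.
τ_max = T_AC·r/J = 1011·0.0555/1.49×10^-5 = 3.764×10^6 Pa.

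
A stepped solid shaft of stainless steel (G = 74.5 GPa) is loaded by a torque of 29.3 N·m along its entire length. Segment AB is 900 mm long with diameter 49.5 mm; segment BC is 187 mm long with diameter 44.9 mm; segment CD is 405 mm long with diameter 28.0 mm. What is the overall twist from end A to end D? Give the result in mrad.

J_AB = π(0.0495)⁴/32 = 5.89×10^-7 m⁴; J_BC = π(0.0449)⁴/32 = 3.99×10^-7 m⁴; J_CD = π(0.0280)⁴/32 = 6.03×10^-8 m⁴.
θ = (T/G)·Σ L_i/J_i = (29.30/74.5×10⁹)·(0.900/5.89×10^-7 + 0.187/3.99×10^-7 + 0.405/6.03×10^-8) = 3.424×10^-3 rad.

3.42 mrad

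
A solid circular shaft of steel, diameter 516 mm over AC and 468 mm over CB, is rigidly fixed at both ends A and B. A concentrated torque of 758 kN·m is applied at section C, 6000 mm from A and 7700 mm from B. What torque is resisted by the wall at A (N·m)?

Compatibility: T_A·a/J_AC = T_B·b/J_CB with T_A + T_B = T₀.
J_AC = 6.96×10^-3 m⁴, J_CB = 4.71×10^-3 m⁴, so T_A = T₀·(J_AC/a)/((J_AC/a)+(J_CB/b)) = 496300 N·m, T_B = 261700 N·m.

496000 N·m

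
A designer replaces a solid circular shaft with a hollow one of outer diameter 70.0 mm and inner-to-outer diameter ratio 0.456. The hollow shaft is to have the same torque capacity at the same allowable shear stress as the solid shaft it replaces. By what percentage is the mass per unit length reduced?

Equal τ_max and T ⇒ the solid shaft needs d_s³ = d_o³(1−k⁴), so d_s = 70.0·(1−0.456⁴)^(1/3) = 68.98 mm.
Area ratio A_h/A_s = d_o²(1−k²)/d_s² = (1−k²)/(1−k⁴)^(2/3) = 0.8158.
Mass saving = 1 − 0.8158 = 18.4 %.

18.4 %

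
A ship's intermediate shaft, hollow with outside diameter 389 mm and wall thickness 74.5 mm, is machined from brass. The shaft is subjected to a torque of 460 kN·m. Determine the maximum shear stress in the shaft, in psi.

J = π(d_o⁴ − d_i⁴)/32 = π(0.389⁴ − 0.240⁴)/32 = 1.922×10^-3 m⁴.
τ_max = T·r/J = 460000 × 0.195 / 1.922×10^-3 = 4.654×10^7 Pa.

6750 psi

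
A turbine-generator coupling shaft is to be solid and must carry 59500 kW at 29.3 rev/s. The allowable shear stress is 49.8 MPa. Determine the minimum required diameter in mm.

321 mm

ω = 2π·29.3 = 184.1 rad/s, so T = P/ω = 59500×10³ / 184.1 = 323200 N·m.
For a solid shaft τ_max = 16T/(πd³), so d = (16T/(π τ_allow))^(1/3) = (16·323200/(π·4.98×10^7))^(1/3) = 0.3209 m.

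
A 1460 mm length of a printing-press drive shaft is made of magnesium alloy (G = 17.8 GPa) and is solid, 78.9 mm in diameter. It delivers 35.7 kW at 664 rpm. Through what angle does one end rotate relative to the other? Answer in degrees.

0.634°

ω = 2π·664/60 = 69.53 rad/s, so T = P/ω = 35.7×10³ / 69.53 = 513.4 N·m.
J = πd⁴/32 = π(0.0789)⁴/32 = 3.805×10^-6 m⁴.
θ = T·L/(G·J) = 513.4 × 1.46 / (17.8×10⁹ × 3.805×10^-6) = 0.01107 rad.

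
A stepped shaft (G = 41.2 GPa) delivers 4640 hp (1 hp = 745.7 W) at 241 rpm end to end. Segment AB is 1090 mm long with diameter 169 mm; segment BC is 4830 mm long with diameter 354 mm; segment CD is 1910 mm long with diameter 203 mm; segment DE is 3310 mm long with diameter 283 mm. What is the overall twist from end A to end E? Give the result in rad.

ω = 2π·241/60 = 25.24 rad/s, so T = P/ω = 4640×745.7 / 25.24 = 137100 N·m.
J_AB = π(0.169)⁴/32 = 8.01×10^-5 m⁴; J_BC = π(0.354)⁴/32 = 1.54×10^-3 m⁴; J_CD = π(0.203)⁴/32 = 1.67×10^-4 m⁴; J_DE = π(0.283)⁴/32 = 6.30×10^-4 m⁴.
θ = (T/G)·Σ L_i/J_i = (137100/41.2×10⁹)·(1.09/8.01×10^-5 + 4.83/1.54×10^-3 + 1.91/1.67×10^-4 + 3.31/6.30×10^-4) = 0.1113 rad.

0.111 rad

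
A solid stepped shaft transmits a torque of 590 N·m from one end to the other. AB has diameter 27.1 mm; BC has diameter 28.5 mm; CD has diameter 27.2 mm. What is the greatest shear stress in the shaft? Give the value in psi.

21900 psi

Under the same torque, τ_max = 16T/(πd³) is largest where d is smallest — segment AB (d = 27.1 mm).
τ_max = 16·590.0/(π·(0.0271)³) = 1.510×10^8 Pa.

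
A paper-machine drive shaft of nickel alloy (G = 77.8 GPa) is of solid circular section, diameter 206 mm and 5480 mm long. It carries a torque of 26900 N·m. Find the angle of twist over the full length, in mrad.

10.7 mrad

J = πd⁴/32 = π(0.206)⁴/32 = 1.768×10^-4 m⁴.
θ = T·L/(G·J) = 26900 × 5.48 / (77.8×10⁹ × 1.768×10^-4) = 0.01072 rad.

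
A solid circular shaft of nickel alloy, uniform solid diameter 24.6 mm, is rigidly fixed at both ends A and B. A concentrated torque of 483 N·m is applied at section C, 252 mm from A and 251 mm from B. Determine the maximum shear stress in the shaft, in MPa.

82.8 MPa

With uniform GJ and both ends fixed, compatibility θ_AC = θ_CB gives T_A·a = T_B·b, together with T_A + T_B = T₀.
T_A = T₀·b/(a+b) = 483.0·251/503.0 = 241.0 N·m; T_B = 242.0 N·m.
τ in each portion: τ_AC = 8.25×10^7 Pa, τ_CB = 8.28×10^7 Pa; maximum is in CB.
τ_max = T_CB·r/J = 242.0·0.0123/3.60×10^-8 = 8.278×10^7 Pa.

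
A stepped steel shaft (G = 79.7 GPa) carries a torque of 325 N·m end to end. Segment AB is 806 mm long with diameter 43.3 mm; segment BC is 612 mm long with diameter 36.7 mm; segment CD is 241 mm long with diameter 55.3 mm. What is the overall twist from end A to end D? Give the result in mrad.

J_AB = π(0.0433)⁴/32 = 3.45×10^-7 m⁴; J_BC = π(0.0367)⁴/32 = 1.78×10^-7 m⁴; J_CD = π(0.0553)⁴/32 = 9.18×10^-7 m⁴.
θ = (T/G)·Σ L_i/J_i = (325.0/79.7×10⁹)·(0.806/3.45×10^-7 + 0.612/1.78×10^-7 + 0.241/9.18×10^-7) = 0.02461 rad.

24.6 mrad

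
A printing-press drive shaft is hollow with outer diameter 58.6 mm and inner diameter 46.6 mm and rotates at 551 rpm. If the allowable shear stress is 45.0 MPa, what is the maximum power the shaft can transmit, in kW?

J = π(d_o⁴ − d_i⁴)/32 = π(0.0586⁴ − 0.0466⁴)/32 = 6.947×10^-7 m⁴.
T_max = τ_allow·J/r = 4.50×10^7 × 6.947×10^-7 / 0.0293 = 1067 N·m.
ω = 2π·551/60 = 57.70 rad/s, so P_max = T_max·ω = 6.157×10^4 W.

61.6 kW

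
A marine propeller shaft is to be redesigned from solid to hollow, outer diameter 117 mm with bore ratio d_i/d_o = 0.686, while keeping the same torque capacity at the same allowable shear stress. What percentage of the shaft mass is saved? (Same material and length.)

37.4 %

Equal τ_max and T ⇒ the solid shaft needs d_s³ = d_o³(1−k⁴), so d_s = 117·(1−0.686⁴)^(1/3) = 107.6 mm.
Area ratio A_h/A_s = d_o²(1−k²)/d_s² = (1−k²)/(1−k⁴)^(2/3) = 0.6256.
Mass saving = 1 − 0.6256 = 37.4 %.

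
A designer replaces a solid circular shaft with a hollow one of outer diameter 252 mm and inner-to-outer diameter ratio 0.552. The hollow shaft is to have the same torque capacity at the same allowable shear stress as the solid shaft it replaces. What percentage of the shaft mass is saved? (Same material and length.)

25.8 %

Equal τ_max and T ⇒ the solid shaft needs d_s³ = d_o³(1−k⁴), so d_s = 252·(1−0.552⁴)^(1/3) = 243.9 mm.
Area ratio A_h/A_s = d_o²(1−k²)/d_s² = (1−k²)/(1−k⁴)^(2/3) = 0.7420.
Mass saving = 1 − 0.7420 = 25.8 %.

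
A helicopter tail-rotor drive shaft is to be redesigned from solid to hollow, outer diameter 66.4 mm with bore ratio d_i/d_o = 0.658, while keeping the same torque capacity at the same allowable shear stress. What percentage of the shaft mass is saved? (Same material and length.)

34.9 %

Equal τ_max and T ⇒ the solid shaft needs d_s³ = d_o³(1−k⁴), so d_s = 66.4·(1−0.658⁴)^(1/3) = 61.96 mm.
Area ratio A_h/A_s = d_o²(1−k²)/d_s² = (1−k²)/(1−k⁴)^(2/3) = 0.6512.
Mass saving = 1 − 0.6512 = 34.9 %.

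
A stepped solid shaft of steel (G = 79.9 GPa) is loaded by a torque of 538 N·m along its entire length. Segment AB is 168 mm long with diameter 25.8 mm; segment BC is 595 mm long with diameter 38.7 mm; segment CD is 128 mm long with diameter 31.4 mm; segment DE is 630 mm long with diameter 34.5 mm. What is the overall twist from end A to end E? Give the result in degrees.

J_AB = π(0.0258)⁴/32 = 4.35×10^-8 m⁴; J_BC = π(0.0387)⁴/32 = 2.20×10^-7 m⁴; J_CD = π(0.0314)⁴/32 = 9.54×10^-8 m⁴; J_DE = π(0.0345)⁴/32 = 1.39×10^-7 m⁴.
θ = (T/G)·Σ L_i/J_i = (538.0/79.9×10⁹)·(0.168/4.35×10^-8 + 0.595/2.20×10^-7 + 0.128/9.54×10^-8 + 0.630/1.39×10^-7) = 0.08373 rad.

4.80°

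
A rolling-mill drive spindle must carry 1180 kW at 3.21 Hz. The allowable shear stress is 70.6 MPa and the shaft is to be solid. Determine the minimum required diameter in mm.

ω = 2π·3.21 = 20.17 rad/s, so T = P/ω = 1180×10³ / 20.17 = 58510 N·m.
For a solid shaft τ_max = 16T/(πd³), so d = (16T/(π τ_allow))^(1/3) = (16·58510/(π·7.06×10^7))^(1/3) = 0.1616 m.

162 mm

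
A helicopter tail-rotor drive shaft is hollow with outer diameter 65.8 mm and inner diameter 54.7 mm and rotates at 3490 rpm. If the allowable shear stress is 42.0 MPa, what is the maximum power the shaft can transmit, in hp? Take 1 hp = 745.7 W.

J = π(d_o⁴ − d_i⁴)/32 = π(0.0658⁴ − 0.0547⁴)/32 = 9.614×10^-7 m⁴.
T_max = τ_allow·J/r = 4.20×10^7 × 9.614×10^-7 / 0.0329 = 1227 N·m.
ω = 2π·3490/60 = 365.5 rad/s, so P_max = T_max·ω = 4.486×10^5 W.

602 hp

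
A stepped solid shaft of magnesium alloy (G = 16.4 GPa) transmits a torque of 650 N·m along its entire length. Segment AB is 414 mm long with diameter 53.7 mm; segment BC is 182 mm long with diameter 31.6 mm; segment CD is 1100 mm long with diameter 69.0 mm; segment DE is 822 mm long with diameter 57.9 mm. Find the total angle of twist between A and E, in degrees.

J_AB = π(0.0537)⁴/32 = 8.16×10^-7 m⁴; J_BC = π(0.0316)⁴/32 = 9.79×10^-8 m⁴; J_CD = π(0.0690)⁴/32 = 2.23×10^-6 m⁴; J_DE = π(0.0579)⁴/32 = 1.10×10^-6 m⁴.
θ = (T/G)·Σ L_i/J_i = (650.0/16.4×10⁹)·(0.414/8.16×10^-7 + 0.182/9.79×10^-8 + 1.10/2.23×10^-6 + 0.822/1.10×10^-6) = 0.1429 rad.

8.19°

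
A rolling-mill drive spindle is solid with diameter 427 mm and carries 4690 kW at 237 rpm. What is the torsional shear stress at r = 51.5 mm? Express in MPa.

2.98 MPa

ω = 2π·237/60 = 24.82 rad/s, so T = P/ω = 4690×10³ / 24.82 = 189000 N·m.
J = πd⁴/32 = π(0.427)⁴/32 = 3.264×10^-3 m⁴.
Shear stress varies linearly with radius: τ = T·r/J = 189000 × 0.0515 / 3.264×10^-3 = 2.982×10^6 Pa.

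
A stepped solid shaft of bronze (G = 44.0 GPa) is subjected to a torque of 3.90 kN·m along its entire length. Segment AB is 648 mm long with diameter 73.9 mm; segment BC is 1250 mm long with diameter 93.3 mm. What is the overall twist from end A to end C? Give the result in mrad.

J_AB = π(0.0739)⁴/32 = 2.93×10^-6 m⁴; J_BC = π(0.0933)⁴/32 = 7.44×10^-6 m⁴.
θ = (T/G)·Σ L_i/J_i = (3900/44.0×10⁹)·(0.648/2.93×10^-6 + 1.25/7.44×10^-6) = 0.03451 rad.

34.5 mrad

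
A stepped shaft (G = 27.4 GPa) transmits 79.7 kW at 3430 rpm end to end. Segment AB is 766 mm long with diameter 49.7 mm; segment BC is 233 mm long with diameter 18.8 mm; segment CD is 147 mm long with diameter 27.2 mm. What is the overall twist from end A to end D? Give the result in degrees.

ω = 2π·3430/60 = 359.2 rad/s, so T = P/ω = 79.7×10³ / 359.2 = 221.9 N·m.
J_AB = π(0.0497)⁴/32 = 5.99×10^-7 m⁴; J_BC = π(0.0188)⁴/32 = 1.23×10^-8 m⁴; J_CD = π(0.0272)⁴/32 = 5.37×10^-8 m⁴.
θ = (T/G)·Σ L_i/J_i = (221.9/27.4×10⁹)·(0.766/5.99×10^-7 + 0.233/1.23×10^-8 + 0.147/5.37×10^-8) = 0.1864 rad.

10.7°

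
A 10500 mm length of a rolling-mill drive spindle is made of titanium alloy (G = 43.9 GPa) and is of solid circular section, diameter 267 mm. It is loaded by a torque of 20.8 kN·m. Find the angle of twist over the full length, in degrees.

0.571°

J = πd⁴/32 = π(0.267)⁴/32 = 4.989×10^-4 m⁴.
θ = T·L/(G·J) = 20800 × 10.5 / (43.9×10⁹ × 4.989×10^-4) = 9.971×10^-3 rad.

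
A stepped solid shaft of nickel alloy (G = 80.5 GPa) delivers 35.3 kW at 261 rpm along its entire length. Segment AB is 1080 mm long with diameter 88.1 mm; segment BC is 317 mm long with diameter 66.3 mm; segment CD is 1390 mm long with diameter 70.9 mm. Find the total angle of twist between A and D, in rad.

0.0146 rad

ω = 2π·261/60 = 27.33 rad/s, so T = P/ω = 35.3×10³ / 27.33 = 1292 N·m.
J_AB = π(0.0881)⁴/32 = 5.91×10^-6 m⁴; J_BC = π(0.0663)⁴/32 = 1.90×10^-6 m⁴; J_CD = π(0.0709)⁴/32 = 2.48×10^-6 m⁴.
θ = (T/G)·Σ L_i/J_i = (1292/80.5×10⁹)·(1.08/5.91×10^-6 + 0.317/1.90×10^-6 + 1.39/2.48×10^-6) = 0.01460 rad.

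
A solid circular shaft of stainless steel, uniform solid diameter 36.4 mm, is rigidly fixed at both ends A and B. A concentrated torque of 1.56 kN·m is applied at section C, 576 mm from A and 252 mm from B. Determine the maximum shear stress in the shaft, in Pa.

With uniform GJ and both ends fixed, compatibility θ_AC = θ_CB gives T_A·a = T_B·b, together with T_A + T_B = T₀.
T_A = T₀·b/(a+b) = 1560·252/828.0 = 474.8 N·m; T_B = 1085 N·m.
τ in each portion: τ_AC = 5.01×10^7 Pa, τ_CB = 1.15×10^8 Pa; maximum is in CB.
τ_max = T_CB·r/J = 1085·0.0182/1.72×10^-7 = 1.146×10^8 Pa.

1.15e8 Pa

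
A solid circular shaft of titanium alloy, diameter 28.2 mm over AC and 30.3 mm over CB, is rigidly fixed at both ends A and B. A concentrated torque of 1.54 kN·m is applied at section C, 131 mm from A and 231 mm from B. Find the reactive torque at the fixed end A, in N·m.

Compatibility: T_A·a/J_AC = T_B·b/J_CB with T_A + T_B = T₀.
J_AC = 6.21×10^-8 m⁴, J_CB = 8.28×10^-8 m⁴, so T_A = T₀·(J_AC/a)/((J_AC/a)+(J_CB/b)) = 877.1 N·m, T_B = 662.9 N·m.

877 N·m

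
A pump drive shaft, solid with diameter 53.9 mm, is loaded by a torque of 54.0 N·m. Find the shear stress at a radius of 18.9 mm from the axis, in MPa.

1.23 MPa

J = πd⁴/32 = π(0.0539)⁴/32 = 8.286×10^-7 m⁴.
Shear stress varies linearly with radius: τ = T·r/J = 54.00 × 0.0189 / 8.286×10^-7 = 1.232×10^6 Pa.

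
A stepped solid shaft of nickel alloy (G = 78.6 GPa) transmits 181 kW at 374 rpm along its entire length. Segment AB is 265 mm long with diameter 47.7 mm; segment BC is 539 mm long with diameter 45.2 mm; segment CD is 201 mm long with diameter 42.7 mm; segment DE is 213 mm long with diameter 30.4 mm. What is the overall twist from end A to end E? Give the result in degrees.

16.8°

ω = 2π·374/60 = 39.17 rad/s, so T = P/ω = 181×10³ / 39.17 = 4621 N·m.
J_AB = π(0.0477)⁴/32 = 5.08×10^-7 m⁴; J_BC = π(0.0452)⁴/32 = 4.10×10^-7 m⁴; J_CD = π(0.0427)⁴/32 = 3.26×10^-7 m⁴; J_DE = π(0.0304)⁴/32 = 8.38×10^-8 m⁴.
θ = (T/G)·Σ L_i/J_i = (4621/78.6×10⁹)·(0.265/5.08×10^-7 + 0.539/4.10×10^-7 + 0.201/3.26×10^-7 + 0.213/8.38×10^-8) = 0.2936 rad.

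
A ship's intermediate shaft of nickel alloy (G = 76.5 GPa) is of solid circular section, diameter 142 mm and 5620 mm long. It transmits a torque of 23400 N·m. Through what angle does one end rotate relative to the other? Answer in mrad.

43.1 mrad

J = πd⁴/32 = π(0.142)⁴/32 = 3.992×10^-5 m⁴.
θ = T·L/(G·J) = 23400 × 5.62 / (76.5×10⁹ × 3.992×10^-5) = 0.04307 rad.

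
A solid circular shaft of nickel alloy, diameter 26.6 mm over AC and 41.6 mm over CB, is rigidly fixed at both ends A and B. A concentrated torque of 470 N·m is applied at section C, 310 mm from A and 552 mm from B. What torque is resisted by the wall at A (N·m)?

Compatibility: T_A·a/J_AC = T_B·b/J_CB with T_A + T_B = T₀.
J_AC = 4.92×10^-8 m⁴, J_CB = 2.94×10^-7 m⁴, so T_A = T₀·(J_AC/a)/((J_AC/a)+(J_CB/b)) = 107.8 N·m, T_B = 362.2 N·m.

108 N·m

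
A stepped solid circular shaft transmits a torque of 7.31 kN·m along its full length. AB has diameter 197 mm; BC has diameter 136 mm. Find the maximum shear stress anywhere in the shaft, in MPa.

14.8 MPa

Under the same torque, τ_max = 16T/(πd³) is largest where d is smallest — segment BC (d = 136 mm).
τ_max = 16·7310/(π·(0.136)³) = 1.480×10^7 Pa.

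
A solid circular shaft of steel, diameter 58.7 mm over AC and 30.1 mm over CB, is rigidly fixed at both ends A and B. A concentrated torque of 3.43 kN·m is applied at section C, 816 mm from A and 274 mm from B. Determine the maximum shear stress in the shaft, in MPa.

109 MPa

Compatibility: T_A·a/J_AC = T_B·b/J_CB with T_A + T_B = T₀.
J_AC = 1.17×10^-6 m⁴, J_CB = 8.06×10^-8 m⁴, so T_A = T₀·(J_AC/a)/((J_AC/a)+(J_CB/b)) = 2844 N·m, T_B = 585.6 N·m.
τ in each portion: τ_AC = 7.16×10^7 Pa, τ_CB = 1.09×10^8 Pa; maximum is in CB.
τ_max = T_CB·r/J = 585.6·0.0151/8.06×10^-8 = 1.094×10^8 Pa.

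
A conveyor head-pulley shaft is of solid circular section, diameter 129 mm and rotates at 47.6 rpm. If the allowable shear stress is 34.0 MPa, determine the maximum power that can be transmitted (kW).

71.4 kW

J = πd⁴/32 = π(0.129)⁴/32 = 2.719×10^-5 m⁴.
T_max = τ_allow·J/r = 3.40×10^7 × 2.719×10^-5 / 0.0645 = 14330 N·m.
ω = 2π·47.6/60 = 4.985 rad/s, so P_max = T_max·ω = 7.144×10^4 W.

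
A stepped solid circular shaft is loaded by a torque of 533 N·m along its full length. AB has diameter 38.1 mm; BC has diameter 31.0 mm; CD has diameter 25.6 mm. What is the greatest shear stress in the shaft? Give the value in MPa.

Under the same torque, τ_max = 16T/(πd³) is largest where d is smallest — segment CD (d = 25.6 mm).
τ_max = 16·533.0/(π·(0.0256)³) = 1.618×10^8 Pa.

162 MPa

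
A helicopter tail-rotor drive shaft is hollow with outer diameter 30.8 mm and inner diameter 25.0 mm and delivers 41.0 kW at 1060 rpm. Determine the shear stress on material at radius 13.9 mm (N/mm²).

ω = 2π·1060/60 = 111.0 rad/s, so T = P/ω = 41.0×10³ / 111.0 = 369.4 N·m.
J = π(d_o⁴ − d_i⁴)/32 = π(0.0308⁴ − 0.0250⁴)/32 = 5.000×10^-8 m⁴.
Shear stress varies linearly with radius: τ = T·r/J = 369.4 × 0.0139 / 5.000×10^-8 = 1.027×10^8 Pa.

103 N/mm²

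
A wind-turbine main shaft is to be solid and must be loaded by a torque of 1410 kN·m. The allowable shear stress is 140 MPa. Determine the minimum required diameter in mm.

372 mm

For a solid shaft τ_max = 16T/(πd³), so d = (16T/(π τ_allow))^(1/3) = (16·1.410e6/(π·1.40×10^8))^(1/3) = 0.3716 m.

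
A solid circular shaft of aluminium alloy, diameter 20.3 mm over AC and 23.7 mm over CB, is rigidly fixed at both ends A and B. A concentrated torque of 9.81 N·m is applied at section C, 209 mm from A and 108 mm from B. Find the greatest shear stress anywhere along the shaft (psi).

426 psi

Compatibility: T_A·a/J_AC = T_B·b/J_CB with T_A + T_B = T₀.
J_AC = 1.67×10^-8 m⁴, J_CB = 3.10×10^-8 m⁴, so T_A = T₀·(J_AC/a)/((J_AC/a)+(J_CB/b)) = 2.135 N·m, T_B = 7.675 N·m.
τ in each portion: τ_AC = 1.30×10^6 Pa, τ_CB = 2.94×10^6 Pa; maximum is in CB.
τ_max = T_CB·r/J = 7.675·0.0118/3.10×10^-8 = 2.936×10^6 Pa.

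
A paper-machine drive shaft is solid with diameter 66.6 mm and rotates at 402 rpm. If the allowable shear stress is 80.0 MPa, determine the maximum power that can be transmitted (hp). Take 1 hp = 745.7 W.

J = πd⁴/32 = π(0.0666)⁴/32 = 1.932×10^-6 m⁴.
T_max = τ_allow·J/r = 8.00×10^7 × 1.932×10^-6 / 0.0333 = 4640 N·m.
ω = 2π·402/60 = 42.10 rad/s, so P_max = T_max·ω = 1.953×10^5 W.

262 hp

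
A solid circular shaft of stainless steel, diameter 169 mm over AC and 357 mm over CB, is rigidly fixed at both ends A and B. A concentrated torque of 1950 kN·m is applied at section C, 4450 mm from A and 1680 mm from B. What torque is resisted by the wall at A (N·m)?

36300 N·m

Compatibility: T_A·a/J_AC = T_B·b/J_CB with T_A + T_B = T₀.
J_AC = 8.01×10^-5 m⁴, J_CB = 1.59×10^-3 m⁴, so T_A = T₀·(J_AC/a)/((J_AC/a)+(J_CB/b)) = 36280 N·m, T_B = 1.914e6 N·m.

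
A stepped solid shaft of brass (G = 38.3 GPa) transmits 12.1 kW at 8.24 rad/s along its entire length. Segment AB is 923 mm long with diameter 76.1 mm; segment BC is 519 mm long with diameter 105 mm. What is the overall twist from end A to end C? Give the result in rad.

0.0124 rad

ω = 8.24 rad/s, so T = P/ω = 12.1×10³ / 8.240 = 1468 N·m.
J_AB = π(0.0761)⁴/32 = 3.29×10^-6 m⁴; J_BC = π(0.105)⁴/32 = 1.19×10^-5 m⁴.
θ = (T/G)·Σ L_i/J_i = (1468/38.3×10⁹)·(0.923/3.29×10^-6 + 0.519/1.19×10^-5) = 0.01242 rad.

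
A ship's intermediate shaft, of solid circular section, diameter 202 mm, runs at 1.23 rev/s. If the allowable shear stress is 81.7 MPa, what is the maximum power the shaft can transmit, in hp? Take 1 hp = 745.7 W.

J = πd⁴/32 = π(0.202)⁴/32 = 1.635×10^-4 m⁴.
T_max = τ_allow·J/r = 8.17×10^7 × 1.635×10^-4 / 0.101 = 132200 N·m.
ω = 2π·1.23 = 7.728 rad/s, so P_max = T_max·ω = 1.022×10^6 W.

1370 hp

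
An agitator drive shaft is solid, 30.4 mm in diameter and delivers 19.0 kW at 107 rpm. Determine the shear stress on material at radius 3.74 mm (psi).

11000 psi

ω = 2π·107/60 = 11.21 rad/s, so T = P/ω = 19.0×10³ / 11.21 = 1696 N·m.
J = πd⁴/32 = π(0.0304)⁴/32 = 8.385×10^-8 m⁴.
Shear stress varies linearly with radius: τ = T·r/J = 1696 × 0.00374 / 8.385×10^-8 = 7.563×10^7 Pa.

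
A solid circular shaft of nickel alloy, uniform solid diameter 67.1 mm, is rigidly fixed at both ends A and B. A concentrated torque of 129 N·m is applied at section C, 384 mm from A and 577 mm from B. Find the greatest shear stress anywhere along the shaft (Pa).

1.31e6 Pa

With uniform GJ and both ends fixed, compatibility θ_AC = θ_CB gives T_A·a = T_B·b, together with T_A + T_B = T₀.
T_A = T₀·b/(a+b) = 129.0·577/961.0 = 77.45 N·m; T_B = 51.55 N·m.
τ in each portion: τ_AC = 1.31×10^6 Pa, τ_CB = 8.69×10^5 Pa; maximum is in AC.
τ_max = T_AC·r/J = 77.45·0.0335/1.99×10^-6 = 1.306×10^6 Pa.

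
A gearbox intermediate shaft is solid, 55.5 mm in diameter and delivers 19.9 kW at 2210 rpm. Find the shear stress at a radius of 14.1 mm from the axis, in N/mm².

ω = 2π·2210/60 = 231.4 rad/s, so T = P/ω = 19.9×10³ / 231.4 = 85.99 N·m.
J = πd⁴/32 = π(0.0555)⁴/32 = 9.315×10^-7 m⁴.
Shear stress varies linearly with radius: τ = T·r/J = 85.99 × 0.0141 / 9.315×10^-7 = 1.302×10^6 Pa.

1.30 N/mm²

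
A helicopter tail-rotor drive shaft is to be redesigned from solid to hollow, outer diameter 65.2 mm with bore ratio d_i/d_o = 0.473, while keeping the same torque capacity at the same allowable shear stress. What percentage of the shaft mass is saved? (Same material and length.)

19.7 %

Equal τ_max and T ⇒ the solid shaft needs d_s³ = d_o³(1−k⁴), so d_s = 65.2·(1−0.473⁴)^(1/3) = 64.09 mm.
Area ratio A_h/A_s = d_o²(1−k²)/d_s² = (1−k²)/(1−k⁴)^(2/3) = 0.8033.
Mass saving = 1 − 0.8033 = 19.7 %.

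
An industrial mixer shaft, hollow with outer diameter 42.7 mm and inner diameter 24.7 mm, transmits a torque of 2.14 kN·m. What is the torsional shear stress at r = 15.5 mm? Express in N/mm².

J = π(d_o⁴ − d_i⁴)/32 = π(0.0427⁴ − 0.0247⁴)/32 = 2.898×10^-7 m⁴.
Shear stress varies linearly with radius: τ = T·r/J = 2140 × 0.0155 / 2.898×10^-7 = 1.144×10^8 Pa.

114 N/mm²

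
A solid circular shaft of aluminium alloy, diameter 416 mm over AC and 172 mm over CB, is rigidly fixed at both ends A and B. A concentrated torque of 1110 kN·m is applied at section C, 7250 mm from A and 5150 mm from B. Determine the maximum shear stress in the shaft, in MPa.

Compatibility: T_A·a/J_AC = T_B·b/J_CB with T_A + T_B = T₀.
J_AC = 2.94×10^-3 m⁴, J_CB = 8.59×10^-5 m⁴, so T_A = T₀·(J_AC/a)/((J_AC/a)+(J_CB/b)) = 1.066e6 N·m, T_B = 43860 N·m.
τ in each portion: τ_AC = 7.54×10^7 Pa, τ_CB = 4.39×10^7 Pa; maximum is in AC.
τ_max = T_AC·r/J = 1.066e6·0.208/2.94×10^-3 = 7.542×10^7 Pa.

75.4 MPa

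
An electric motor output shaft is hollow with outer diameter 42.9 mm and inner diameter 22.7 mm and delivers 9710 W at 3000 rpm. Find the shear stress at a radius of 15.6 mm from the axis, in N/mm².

ω = 2π·3000/60 = 314.2 rad/s, so T = P/ω = 9710 / 314.2 = 30.91 N·m.
J = π(d_o⁴ − d_i⁴)/32 = π(0.0429⁴ − 0.0227⁴)/32 = 3.065×10^-7 m⁴.
Shear stress varies linearly with radius: τ = T·r/J = 30.91 × 0.0156 / 3.065×10^-7 = 1.573×10^6 Pa.

1.57 N/mm²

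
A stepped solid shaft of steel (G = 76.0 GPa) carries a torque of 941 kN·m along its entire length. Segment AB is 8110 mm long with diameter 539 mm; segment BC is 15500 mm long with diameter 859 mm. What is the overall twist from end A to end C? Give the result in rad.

0.0157 rad

J_AB = π(0.539)⁴/32 = 8.29×10^-3 m⁴; J_BC = π(0.859)⁴/32 = 0.0535 m⁴.
θ = (T/G)·Σ L_i/J_i = (941000/76.0×10⁹)·(8.11/8.29×10^-3 + 15.5/0.0535) = 0.01571 rad.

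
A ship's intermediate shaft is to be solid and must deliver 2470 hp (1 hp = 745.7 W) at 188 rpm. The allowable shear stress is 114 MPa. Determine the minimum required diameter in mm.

161 mm

ω = 2π·188/60 = 19.69 rad/s, so T = P/ω = 2470×745.7 / 19.69 = 93560 N·m.
For a solid shaft τ_max = 16T/(πd³), so d = (16T/(π τ_allow))^(1/3) = (16·93560/(π·1.14×10^8))^(1/3) = 0.1611 m.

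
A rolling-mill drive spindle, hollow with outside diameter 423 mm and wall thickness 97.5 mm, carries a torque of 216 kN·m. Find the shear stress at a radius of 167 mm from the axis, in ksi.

1.82 ksi

J = π(d_o⁴ − d_i⁴)/32 = π(0.423⁴ − 0.228⁴)/32 = 2.878×10^-3 m⁴.
Shear stress varies linearly with radius: τ = T·r/J = 216000 × 0.167 / 2.878×10^-3 = 1.253×10^7 Pa.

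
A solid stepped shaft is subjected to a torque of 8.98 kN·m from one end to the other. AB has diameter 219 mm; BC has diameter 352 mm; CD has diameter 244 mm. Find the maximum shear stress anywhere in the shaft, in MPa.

4.35 MPa

Under the same torque, τ_max = 16T/(πd³) is largest where d is smallest — segment AB (d = 219 mm).
τ_max = 16·8980/(π·(0.219)³) = 4.354×10^6 Pa.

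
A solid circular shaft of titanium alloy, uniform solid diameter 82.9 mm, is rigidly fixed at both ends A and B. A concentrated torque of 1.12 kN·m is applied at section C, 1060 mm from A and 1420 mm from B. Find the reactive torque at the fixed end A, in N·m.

With uniform GJ and both ends fixed, compatibility θ_AC = θ_CB gives T_A·a = T_B·b, together with T_A + T_B = T₀.
T_A = T₀·b/(a+b) = 1120·1420/2480 = 641.3 N·m; T_B = 478.7 N·m.

641 N·m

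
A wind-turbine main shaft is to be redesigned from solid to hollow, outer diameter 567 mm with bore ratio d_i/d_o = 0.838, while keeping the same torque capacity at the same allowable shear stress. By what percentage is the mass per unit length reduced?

Equal τ_max and T ⇒ the solid shaft needs d_s³ = d_o³(1−k⁴), so d_s = 567·(1−0.838⁴)^(1/3) = 452.1 mm.
Area ratio A_h/A_s = d_o²(1−k²)/d_s² = (1−k²)/(1−k⁴)^(2/3) = 0.4684.
Mass saving = 1 − 0.4684 = 53.2 %.

53.2 %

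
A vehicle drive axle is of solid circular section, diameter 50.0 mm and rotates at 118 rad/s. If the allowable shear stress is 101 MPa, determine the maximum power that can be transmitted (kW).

J = πd⁴/32 = π(0.0500)⁴/32 = 6.136×10^-7 m⁴.
T_max = τ_allow·J/r = 1.01×10^8 × 6.136×10^-7 / 0.0250 = 2479 N·m.
ω = 118 rad/s, so P_max = T_max·ω = 2.925×10^5 W.

293 kW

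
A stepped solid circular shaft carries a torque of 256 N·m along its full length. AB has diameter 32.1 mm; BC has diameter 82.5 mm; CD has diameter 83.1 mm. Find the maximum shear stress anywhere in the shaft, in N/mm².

39.4 N/mm²

Under the same torque, τ_max = 16T/(πd³) is largest where d is smallest — segment AB (d = 32.1 mm).
τ_max = 16·256.0/(π·(0.0321)³) = 3.942×10^7 Pa.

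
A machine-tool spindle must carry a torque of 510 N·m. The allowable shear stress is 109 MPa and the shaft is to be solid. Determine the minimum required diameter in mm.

For a solid shaft τ_max = 16T/(πd³), so d = (16T/(π τ_allow))^(1/3) = (16·510.0/(π·1.09×10^8))^(1/3) = 0.02878 m.

28.8 mm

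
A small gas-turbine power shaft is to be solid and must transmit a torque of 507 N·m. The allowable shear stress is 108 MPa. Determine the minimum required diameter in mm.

For a solid shaft τ_max = 16T/(πd³), so d = (16T/(π τ_allow))^(1/3) = (16·507.0/(π·1.08×10^8))^(1/3) = 0.02881 m.

28.8 mm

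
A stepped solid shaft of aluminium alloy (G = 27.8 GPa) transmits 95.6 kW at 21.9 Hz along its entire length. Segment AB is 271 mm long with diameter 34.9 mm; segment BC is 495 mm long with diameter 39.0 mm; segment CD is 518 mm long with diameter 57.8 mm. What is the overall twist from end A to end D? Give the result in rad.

ω = 2π·21.9 = 137.6 rad/s, so T = P/ω = 95.6×10³ / 137.6 = 694.8 N·m.
J_AB = π(0.0349)⁴/32 = 1.46×10^-7 m⁴; J_BC = π(0.0390)⁴/32 = 2.27×10^-7 m⁴; J_CD = π(0.0578)⁴/32 = 1.10×10^-6 m⁴.
θ = (T/G)·Σ L_i/J_i = (694.8/27.8×10⁹)·(0.271/1.46×10^-7 + 0.495/2.27×10^-7 + 0.518/1.10×10^-6) = 0.1128 rad.

0.113 rad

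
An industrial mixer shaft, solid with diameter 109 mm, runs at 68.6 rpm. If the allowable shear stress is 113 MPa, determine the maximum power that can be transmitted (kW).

206 kW

J = πd⁴/32 = π(0.109)⁴/32 = 1.386×10^-5 m⁴.
T_max = τ_allow·J/r = 1.13×10^8 × 1.386×10^-5 / 0.0545 = 28730 N·m.
ω = 2π·68.6/60 = 7.184 rad/s, so P_max = T_max·ω = 2.064×10^5 W.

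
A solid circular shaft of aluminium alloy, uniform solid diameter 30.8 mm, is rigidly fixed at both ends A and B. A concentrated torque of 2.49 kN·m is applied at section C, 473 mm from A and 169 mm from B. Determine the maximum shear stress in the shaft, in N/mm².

320 N/mm²

With uniform GJ and both ends fixed, compatibility θ_AC = θ_CB gives T_A·a = T_B·b, together with T_A + T_B = T₀.
T_A = T₀·b/(a+b) = 2490·169/642.0 = 655.5 N·m; T_B = 1835 N·m.
τ in each portion: τ_AC = 1.14×10^8 Pa, τ_CB = 3.20×10^8 Pa; maximum is in CB.
τ_max = T_CB·r/J = 1835·0.0154/8.83×10^-8 = 3.198×10^8 Pa.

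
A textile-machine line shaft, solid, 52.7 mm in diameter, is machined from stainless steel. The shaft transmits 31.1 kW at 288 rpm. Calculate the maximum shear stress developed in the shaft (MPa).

ω = 2π·288/60 = 30.16 rad/s, so T = P/ω = 31.1×10³ / 30.16 = 1031 N·m.
J = πd⁴/32 = π(0.0527)⁴/32 = 7.573×10^-7 m⁴.
τ_max = T·r/J = 1031 × 0.0264 / 7.573×10^-7 = 3.588×10^7 Pa.

35.9 MPa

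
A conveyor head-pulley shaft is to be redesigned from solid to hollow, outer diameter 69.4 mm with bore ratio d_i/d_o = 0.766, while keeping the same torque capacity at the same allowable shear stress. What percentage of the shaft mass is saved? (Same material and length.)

Equal τ_max and T ⇒ the solid shaft needs d_s³ = d_o³(1−k⁴), so d_s = 69.4·(1−0.766⁴)^(1/3) = 60.29 mm.
Area ratio A_h/A_s = d_o²(1−k²)/d_s² = (1−k²)/(1−k⁴)^(2/3) = 0.5475.
Mass saving = 1 − 0.5475 = 45.2 %.

45.2 %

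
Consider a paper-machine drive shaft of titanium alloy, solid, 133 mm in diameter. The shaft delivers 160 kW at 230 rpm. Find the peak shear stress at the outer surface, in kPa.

14400 kPa

ω = 2π·230/60 = 24.09 rad/s, so T = P/ω = 160×10³ / 24.09 = 6643 N·m.
J = πd⁴/32 = π(0.133)⁴/32 = 3.072×10^-5 m⁴.
τ_max = T·r/J = 6643 × 0.0665 / 3.072×10^-5 = 1.438×10^7 Pa.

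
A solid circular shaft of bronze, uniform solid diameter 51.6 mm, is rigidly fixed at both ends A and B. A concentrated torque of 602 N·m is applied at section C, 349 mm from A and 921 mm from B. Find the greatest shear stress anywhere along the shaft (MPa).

16.2 MPa

With uniform GJ and both ends fixed, compatibility θ_AC = θ_CB gives T_A·a = T_B·b, together with T_A + T_B = T₀.
T_A = T₀·b/(a+b) = 602.0·921/1270 = 436.6 N·m; T_B = 165.4 N·m.
τ in each portion: τ_AC = 1.62×10^7 Pa, τ_CB = 6.13×10^6 Pa; maximum is in AC.
τ_max = T_AC·r/J = 436.6·0.0258/6.96×10^-7 = 1.618×10^7 Pa.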